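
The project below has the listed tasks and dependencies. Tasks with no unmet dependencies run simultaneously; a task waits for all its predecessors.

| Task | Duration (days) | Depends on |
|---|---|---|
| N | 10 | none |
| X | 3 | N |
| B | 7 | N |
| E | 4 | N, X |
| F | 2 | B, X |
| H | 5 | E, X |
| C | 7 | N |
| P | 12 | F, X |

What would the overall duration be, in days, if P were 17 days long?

36

Baseline: N→B→F→P = 10+7+2+12 = 31 → 31 days.
Since P is critical, the +5 change carries straight to that chain (now 36 days).
No other chain overtakes it, so the finish is 36 days.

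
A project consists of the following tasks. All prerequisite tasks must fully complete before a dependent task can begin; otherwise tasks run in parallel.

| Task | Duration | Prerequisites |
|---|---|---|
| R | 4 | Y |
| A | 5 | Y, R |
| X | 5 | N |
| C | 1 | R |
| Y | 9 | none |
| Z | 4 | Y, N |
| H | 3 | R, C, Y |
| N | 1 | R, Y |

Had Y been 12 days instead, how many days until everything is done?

22

As given, the longest chain is Y→R→N→X = 9+4+1+5 = 19, so the finish is 19 days.
Y is on the critical path; changing it to 12 makes that path 22 days.
That remains the longest chain; total 22 days.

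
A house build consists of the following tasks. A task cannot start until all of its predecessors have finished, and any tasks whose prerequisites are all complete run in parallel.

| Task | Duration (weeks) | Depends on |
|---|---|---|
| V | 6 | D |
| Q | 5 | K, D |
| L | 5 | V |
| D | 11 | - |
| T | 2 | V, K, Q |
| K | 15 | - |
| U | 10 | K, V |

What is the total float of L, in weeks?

5

D→V→U = 11+6+10 = 27 sets the makespan at 27 weeks.
The longest chain containing L totals 22 weeks.
Slack of L = 22 − 17 = 5 weeks.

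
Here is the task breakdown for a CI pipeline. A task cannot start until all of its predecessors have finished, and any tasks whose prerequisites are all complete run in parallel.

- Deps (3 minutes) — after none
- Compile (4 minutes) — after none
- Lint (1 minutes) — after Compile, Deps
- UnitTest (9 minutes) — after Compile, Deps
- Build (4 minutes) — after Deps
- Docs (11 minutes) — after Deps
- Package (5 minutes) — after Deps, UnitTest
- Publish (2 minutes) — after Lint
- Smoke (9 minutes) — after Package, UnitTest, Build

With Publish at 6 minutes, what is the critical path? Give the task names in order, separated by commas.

Critical path before the change: Compile→UnitTest→Package→Smoke = 4+9+5+9 = 27 giving 27 minutes.
Publish has 20 minutes of float (longest path through it is 7).
No other chain overtakes it, so the finish is 27 minutes.

Compile, UnitTest, Package, Smoke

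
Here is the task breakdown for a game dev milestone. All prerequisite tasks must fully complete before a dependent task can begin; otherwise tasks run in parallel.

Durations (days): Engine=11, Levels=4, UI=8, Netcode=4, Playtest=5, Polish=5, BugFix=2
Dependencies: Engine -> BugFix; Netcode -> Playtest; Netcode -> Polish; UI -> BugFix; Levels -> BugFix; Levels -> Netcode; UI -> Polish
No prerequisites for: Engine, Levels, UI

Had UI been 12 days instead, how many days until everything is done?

Critical path before the change: UI→Polish = 8+5 = 13 giving 13 days.
UI is on the critical path; changing it to 12 makes that path 17 days.
That remains the longest chain; total 17 days.

17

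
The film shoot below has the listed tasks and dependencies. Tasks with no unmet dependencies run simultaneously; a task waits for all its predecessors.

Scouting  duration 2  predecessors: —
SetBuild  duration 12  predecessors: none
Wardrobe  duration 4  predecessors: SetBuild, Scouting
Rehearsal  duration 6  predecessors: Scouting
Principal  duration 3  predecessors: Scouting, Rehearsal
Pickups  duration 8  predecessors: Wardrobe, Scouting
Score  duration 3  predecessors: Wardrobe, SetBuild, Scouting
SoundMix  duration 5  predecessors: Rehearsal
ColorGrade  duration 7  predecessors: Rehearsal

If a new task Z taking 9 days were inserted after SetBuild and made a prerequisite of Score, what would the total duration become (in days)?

24

Originally the project takes 24 days.
With Z inserted, Score now waits for max(Wardrobe, SetBuild, Scouting, Z).
New critical path: SetBuild→Z→Score = 12+9+3 = 24 ⇒ 24 days.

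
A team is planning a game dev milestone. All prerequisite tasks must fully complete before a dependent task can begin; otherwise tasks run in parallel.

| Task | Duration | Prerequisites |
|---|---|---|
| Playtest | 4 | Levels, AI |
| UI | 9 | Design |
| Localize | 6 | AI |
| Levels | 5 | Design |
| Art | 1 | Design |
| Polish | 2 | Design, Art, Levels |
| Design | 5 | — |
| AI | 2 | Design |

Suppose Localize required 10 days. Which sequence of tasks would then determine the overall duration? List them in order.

Design, AI, Localize

Critical path before the change: Design→Levels→Playtest = 5+5+4 = 14 giving 14 days.
The longest path through Localize is only 13 days, so Localize has float 1.
New critical path: Design→AI→Localize = 5+2+10 = 17 ⇒ 17 days.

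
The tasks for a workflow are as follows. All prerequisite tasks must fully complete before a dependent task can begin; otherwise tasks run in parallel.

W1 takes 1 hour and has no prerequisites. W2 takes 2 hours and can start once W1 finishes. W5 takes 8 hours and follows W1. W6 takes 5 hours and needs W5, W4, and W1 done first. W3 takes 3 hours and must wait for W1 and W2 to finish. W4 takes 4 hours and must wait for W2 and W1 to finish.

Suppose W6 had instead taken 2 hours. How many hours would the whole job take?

11

The binding path is W1→W5→W6 = 1+8+5 = 14; finish at 14 hours.
Since W6 is critical, the -3 change carries straight to that chain (now 11 hours).
The critical path is still W1→W5→W6; finish is now 11 hours.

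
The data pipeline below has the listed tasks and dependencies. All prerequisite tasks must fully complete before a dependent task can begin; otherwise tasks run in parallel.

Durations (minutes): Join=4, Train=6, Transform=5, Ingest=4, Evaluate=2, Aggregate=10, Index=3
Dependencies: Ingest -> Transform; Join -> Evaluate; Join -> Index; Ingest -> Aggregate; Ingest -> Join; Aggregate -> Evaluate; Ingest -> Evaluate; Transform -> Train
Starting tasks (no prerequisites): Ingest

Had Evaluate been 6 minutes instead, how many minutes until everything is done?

Critical path before the change: Ingest→Aggregate→Evaluate = 4+10+2 = 16 giving 16 minutes.
Since Evaluate is critical, the +4 change carries straight to that chain (now 20 minutes).
No other chain overtakes it, so the finish is 20 minutes.

20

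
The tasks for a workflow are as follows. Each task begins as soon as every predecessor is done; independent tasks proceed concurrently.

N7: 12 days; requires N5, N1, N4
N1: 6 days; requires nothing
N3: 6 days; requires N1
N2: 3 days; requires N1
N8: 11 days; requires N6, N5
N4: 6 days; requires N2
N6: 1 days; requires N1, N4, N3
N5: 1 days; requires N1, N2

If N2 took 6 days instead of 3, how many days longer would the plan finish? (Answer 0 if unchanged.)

Actual critical path: N1→N2→N4→N6→N8 = 6+3+6+1+11 = 27 ⇒ 27 days.
N2 lies on that path, so at 6 days the path becomes 30 days.
The critical path is still N1→N2→N4→N6→N8; finish is now 30 days.
Change in finish: 30 − 27 = +3 days.

3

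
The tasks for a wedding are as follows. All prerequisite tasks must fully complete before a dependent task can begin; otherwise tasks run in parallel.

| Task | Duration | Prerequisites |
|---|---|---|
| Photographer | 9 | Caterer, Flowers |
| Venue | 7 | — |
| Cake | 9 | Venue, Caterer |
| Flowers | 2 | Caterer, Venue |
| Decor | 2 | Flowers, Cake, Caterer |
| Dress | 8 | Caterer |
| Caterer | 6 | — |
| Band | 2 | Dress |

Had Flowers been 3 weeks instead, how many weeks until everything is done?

19

Actual critical path: Venue→Flowers→Photographer = 7+2+9 = 18 ⇒ 18 weeks.
Since Flowers is critical, the +1 change carries straight to that chain (now 19 weeks).
The critical path is still Venue→Flowers→Photographer; finish is now 19 weeks.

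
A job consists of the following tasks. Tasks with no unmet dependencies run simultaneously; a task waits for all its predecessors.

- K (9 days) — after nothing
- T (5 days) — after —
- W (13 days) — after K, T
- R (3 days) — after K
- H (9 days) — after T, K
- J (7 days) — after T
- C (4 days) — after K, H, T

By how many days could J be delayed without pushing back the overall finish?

Critical path: K→W = 9+13 = 22, so the finish is 22 days.
The longest chain containing J totals 12 days.
Slack of J = 15 − 5 = 10 days.

10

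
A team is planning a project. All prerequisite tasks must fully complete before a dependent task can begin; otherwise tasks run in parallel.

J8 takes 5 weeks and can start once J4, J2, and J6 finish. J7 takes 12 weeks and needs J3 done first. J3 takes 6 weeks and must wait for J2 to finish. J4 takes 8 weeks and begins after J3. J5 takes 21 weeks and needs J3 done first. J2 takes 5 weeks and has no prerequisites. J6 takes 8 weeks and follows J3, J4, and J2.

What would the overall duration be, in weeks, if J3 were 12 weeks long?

Baseline: J2→J3→J4→J6→J8 = 5+6+8+8+5 = 32 → 32 weeks.
J3 is on the critical path; changing it to 12 makes that path 38 weeks.
That remains the longest chain; total 38 weeks.

38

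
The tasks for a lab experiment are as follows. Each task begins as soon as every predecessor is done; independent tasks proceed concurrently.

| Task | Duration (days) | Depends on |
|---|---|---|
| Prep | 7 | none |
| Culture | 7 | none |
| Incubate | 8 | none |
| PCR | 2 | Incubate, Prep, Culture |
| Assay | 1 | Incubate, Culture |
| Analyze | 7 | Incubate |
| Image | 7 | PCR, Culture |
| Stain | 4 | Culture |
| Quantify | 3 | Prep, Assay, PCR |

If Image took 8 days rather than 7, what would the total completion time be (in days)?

18

Critical path before the change: Incubate→PCR→Image = 8+2+7 = 17 giving 17 days.
Image lies on that path, so at 8 days the path becomes 18 days.
No other chain overtakes it, so the finish is 18 days.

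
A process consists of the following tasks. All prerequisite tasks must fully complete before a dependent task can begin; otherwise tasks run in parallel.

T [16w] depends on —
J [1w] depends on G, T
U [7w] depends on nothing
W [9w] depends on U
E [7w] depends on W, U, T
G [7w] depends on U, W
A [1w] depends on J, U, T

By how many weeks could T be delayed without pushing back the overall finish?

2

The longest chain is U→W→G→J→A = 7+9+7+1+1 = 25; overall finish 25 weeks.
T finishes as early as 16 and must finish by 18.
Float = 25 − 23 = 2.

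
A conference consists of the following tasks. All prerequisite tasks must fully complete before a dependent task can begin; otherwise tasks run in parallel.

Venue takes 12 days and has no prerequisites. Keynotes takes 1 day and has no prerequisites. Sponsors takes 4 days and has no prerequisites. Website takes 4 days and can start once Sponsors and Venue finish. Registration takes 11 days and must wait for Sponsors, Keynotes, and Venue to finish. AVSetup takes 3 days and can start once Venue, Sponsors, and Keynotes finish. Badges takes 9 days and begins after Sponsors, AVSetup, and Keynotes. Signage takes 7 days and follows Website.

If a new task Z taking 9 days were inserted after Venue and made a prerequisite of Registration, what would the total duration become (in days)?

32

Originally the plan takes 24 days.
With Z inserted, Registration now waits for max(Sponsors, Keynotes, Venue, Z).
New critical path: Venue→Z→Registration = 12+9+11 = 32 ⇒ 32 days.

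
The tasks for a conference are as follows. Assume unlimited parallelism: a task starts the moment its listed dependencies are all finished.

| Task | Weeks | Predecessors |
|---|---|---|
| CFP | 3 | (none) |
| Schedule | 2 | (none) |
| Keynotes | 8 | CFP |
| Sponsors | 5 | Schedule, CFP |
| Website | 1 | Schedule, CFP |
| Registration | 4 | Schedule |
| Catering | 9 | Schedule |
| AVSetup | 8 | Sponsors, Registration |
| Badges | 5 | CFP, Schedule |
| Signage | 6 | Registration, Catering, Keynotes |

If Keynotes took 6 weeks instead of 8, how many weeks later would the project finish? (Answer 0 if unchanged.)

0

Actual critical path: CFP→Keynotes→Signage = 3+8+6 = 17 ⇒ 17 weeks.
Since Keynotes is critical, the -2 change carries straight to that chain (now 15 weeks).
New critical path: Schedule→Catering→Signage = 2+9+6 = 17 ⇒ 17 weeks.
Change in finish: 17 − 17 = +0 weeks.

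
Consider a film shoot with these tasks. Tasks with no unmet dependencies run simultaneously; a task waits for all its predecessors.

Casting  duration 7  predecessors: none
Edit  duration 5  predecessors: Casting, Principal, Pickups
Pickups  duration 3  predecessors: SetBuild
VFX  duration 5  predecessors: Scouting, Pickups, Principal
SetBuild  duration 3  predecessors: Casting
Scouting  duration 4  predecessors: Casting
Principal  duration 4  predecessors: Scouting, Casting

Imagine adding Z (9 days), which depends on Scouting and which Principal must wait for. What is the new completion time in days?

Originally the film shoot takes 20 days.
With Z inserted, Principal now waits for max(Scouting, Casting, Z).
New critical path: Casting→Scouting→Z→Principal→VFX = 7+4+9+4+5 = 29 ⇒ 29 days.

29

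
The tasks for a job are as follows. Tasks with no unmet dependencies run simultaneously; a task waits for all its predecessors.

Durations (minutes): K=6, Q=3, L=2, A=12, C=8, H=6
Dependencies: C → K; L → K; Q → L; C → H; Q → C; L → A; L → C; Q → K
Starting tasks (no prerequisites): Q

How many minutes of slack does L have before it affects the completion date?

0

Q→L→C→H = 3+2+8+6 = 19 sets the makespan at 19 minutes.
Longest path through L: 19 minutes (earliest finish 5, latest finish 5).
Slack of L = 3 − 3 = 0 minutes.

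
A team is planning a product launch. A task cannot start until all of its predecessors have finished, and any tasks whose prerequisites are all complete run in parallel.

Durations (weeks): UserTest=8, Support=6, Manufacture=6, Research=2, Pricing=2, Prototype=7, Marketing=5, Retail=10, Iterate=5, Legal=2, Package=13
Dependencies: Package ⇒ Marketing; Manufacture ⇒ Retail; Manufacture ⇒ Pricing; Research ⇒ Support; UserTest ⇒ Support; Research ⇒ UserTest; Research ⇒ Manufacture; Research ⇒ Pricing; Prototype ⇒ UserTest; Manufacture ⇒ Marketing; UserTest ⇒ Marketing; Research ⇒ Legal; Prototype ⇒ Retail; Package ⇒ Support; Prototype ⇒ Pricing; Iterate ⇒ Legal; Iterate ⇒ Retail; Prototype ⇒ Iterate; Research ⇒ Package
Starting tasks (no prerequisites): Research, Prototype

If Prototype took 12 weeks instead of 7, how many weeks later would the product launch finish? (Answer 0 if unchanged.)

The binding path is Prototype→Iterate→Retail = 7+5+10 = 22; finish at 22 weeks.
Prototype lies on that path, so at 12 weeks the path becomes 27 weeks.
No other chain overtakes it, so the finish is 27 weeks.
Change in finish: 27 − 22 = +5 weeks.

5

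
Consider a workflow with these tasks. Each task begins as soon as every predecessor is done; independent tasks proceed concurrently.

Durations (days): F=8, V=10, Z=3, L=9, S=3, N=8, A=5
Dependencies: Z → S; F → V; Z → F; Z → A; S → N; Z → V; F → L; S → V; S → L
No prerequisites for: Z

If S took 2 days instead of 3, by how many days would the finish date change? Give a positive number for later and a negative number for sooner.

Actual critical path: Z→F→V = 3+8+10 = 21 ⇒ 21 days.
S has 5 days of float (longest path through it is 16).
The critical path is still Z→F→V; finish is now 21 days.
Change in finish: 21 − 21 = +0 days.

0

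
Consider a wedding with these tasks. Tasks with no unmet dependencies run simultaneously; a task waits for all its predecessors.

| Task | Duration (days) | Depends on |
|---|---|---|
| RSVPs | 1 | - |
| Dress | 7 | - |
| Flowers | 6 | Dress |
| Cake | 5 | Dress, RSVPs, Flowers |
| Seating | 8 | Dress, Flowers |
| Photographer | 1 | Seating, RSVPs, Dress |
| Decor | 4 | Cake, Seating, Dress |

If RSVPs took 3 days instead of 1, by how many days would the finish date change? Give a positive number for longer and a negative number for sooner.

Actual critical path: Dress→Flowers→Seating→Decor = 7+6+8+4 = 25 ⇒ 25 days.
The longest path through RSVPs is only 10 days, so RSVPs has float 15.
That remains the longest chain; total 25 days.
Change in finish: 25 − 25 = +0 days.

0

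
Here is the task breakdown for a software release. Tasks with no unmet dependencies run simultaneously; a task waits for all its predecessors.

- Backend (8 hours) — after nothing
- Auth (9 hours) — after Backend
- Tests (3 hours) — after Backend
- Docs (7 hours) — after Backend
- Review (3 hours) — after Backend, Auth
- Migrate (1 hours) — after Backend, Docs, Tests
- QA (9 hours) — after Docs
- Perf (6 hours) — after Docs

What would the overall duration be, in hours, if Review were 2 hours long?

24

Baseline: Backend→Docs→QA = 8+7+9 = 24 → 24 hours.
Review is off the critical path — its longest chain is 20 hours, giving 4 of slack.
The critical path is still Backend→Docs→QA; finish is now 24 hours.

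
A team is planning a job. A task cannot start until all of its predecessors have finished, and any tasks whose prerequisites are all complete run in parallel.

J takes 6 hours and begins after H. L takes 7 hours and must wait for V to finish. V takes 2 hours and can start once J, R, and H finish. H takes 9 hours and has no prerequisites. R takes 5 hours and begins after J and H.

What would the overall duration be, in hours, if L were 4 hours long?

As given, the longest chain is H→J→R→V→L = 9+6+5+2+7 = 29, so the finish is 29 hours.
L is on the critical path; changing it to 4 makes that path 26 hours.
No other chain overtakes it, so the finish is 26 hours.

26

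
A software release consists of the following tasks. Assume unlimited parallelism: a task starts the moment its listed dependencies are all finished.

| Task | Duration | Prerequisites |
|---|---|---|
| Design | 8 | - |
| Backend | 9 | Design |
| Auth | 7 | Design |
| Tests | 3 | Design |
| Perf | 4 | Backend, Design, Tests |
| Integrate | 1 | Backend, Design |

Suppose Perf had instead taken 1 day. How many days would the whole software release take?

Actual critical path: Design→Backend→Perf = 8+9+4 = 21 ⇒ 21 days.
Perf lies on that path, so at 1 day the path becomes 18 days.
No other chain overtakes it, so the finish is 18 days.

18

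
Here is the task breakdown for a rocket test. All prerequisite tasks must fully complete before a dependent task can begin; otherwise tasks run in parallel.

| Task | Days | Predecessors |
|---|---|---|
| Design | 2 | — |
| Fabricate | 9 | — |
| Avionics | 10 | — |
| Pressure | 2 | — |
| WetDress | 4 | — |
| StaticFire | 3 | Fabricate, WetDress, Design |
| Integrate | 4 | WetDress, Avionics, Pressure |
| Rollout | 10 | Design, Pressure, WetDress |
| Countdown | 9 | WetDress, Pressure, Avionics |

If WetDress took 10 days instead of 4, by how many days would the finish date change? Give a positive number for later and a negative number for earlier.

1

Baseline: Avionics→Countdown = 10+9 = 19 → 19 days.
WetDress has 5 days of float (longest path through it is 14).
The binding chain switches to WetDress→Rollout = 10+10 = 20; finish 20 days.
Change in finish: 20 − 19 = +1 days.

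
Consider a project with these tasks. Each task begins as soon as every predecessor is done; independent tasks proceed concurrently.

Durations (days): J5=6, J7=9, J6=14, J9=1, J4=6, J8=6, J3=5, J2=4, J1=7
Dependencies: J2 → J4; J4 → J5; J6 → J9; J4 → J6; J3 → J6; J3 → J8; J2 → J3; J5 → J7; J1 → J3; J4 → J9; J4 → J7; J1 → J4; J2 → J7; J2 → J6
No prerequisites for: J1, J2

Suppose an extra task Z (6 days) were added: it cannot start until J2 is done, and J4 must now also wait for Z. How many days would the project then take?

31

Originally the project takes 28 days.
With Z inserted, J4 now waits for max(J2, J1, Z).
New critical path: J2→Z→J4→J5→J7 = 4+6+6+6+9 = 31 ⇒ 31 days.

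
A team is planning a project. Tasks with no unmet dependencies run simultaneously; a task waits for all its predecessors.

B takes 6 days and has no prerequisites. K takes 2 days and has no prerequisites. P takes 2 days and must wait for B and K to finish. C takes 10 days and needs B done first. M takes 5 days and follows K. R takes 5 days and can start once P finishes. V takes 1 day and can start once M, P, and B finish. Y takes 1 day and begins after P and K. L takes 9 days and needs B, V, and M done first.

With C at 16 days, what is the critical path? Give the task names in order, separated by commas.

B, C

Baseline: B→P→V→L = 6+2+1+9 = 18 → 18 days.
The longest path through C is only 16 days, so C has float 2.
The binding chain switches to B→C = 6+16 = 22; finish 22 days.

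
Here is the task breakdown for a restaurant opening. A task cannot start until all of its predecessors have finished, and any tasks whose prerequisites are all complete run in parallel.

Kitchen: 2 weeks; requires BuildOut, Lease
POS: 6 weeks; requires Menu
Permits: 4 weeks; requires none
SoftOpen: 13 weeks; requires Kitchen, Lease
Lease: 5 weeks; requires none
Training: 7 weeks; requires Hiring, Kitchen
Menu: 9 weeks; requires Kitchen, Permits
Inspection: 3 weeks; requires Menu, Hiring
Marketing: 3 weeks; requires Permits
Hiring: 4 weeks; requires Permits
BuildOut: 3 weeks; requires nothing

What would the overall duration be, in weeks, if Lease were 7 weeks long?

24

Baseline: Lease→Kitchen→Menu→POS = 5+2+9+6 = 22 → 22 weeks.
Lease is on the critical path; changing it to 7 makes that path 24 weeks.
That remains the longest chain; total 24 weeks.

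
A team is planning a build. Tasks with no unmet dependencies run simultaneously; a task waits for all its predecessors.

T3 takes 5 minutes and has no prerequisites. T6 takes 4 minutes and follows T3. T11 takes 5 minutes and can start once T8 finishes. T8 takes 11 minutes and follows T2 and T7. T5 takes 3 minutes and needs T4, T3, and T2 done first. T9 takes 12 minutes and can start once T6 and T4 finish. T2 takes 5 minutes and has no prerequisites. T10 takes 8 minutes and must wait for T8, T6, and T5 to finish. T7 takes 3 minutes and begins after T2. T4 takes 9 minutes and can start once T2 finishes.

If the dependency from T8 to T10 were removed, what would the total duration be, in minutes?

With the dependency in place, T2→T7→T8→T10 = 5+3+11+8 = 27 sets the finish at 27 minutes.
Without T8→T10, T10's earliest start moves from 19 to 17.
New critical path: T2→T4→T9 = 5+9+12 = 26 ⇒ 26 minutes.

26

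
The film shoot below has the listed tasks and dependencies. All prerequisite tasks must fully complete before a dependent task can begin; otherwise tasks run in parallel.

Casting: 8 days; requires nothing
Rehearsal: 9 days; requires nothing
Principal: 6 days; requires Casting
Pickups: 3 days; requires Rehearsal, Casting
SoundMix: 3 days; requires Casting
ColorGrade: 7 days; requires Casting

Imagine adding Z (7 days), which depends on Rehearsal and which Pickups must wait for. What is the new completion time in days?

19

Originally the schedule takes 15 days.
With Z inserted, Pickups now waits for max(Rehearsal, Casting, Z).
New critical path: Rehearsal→Z→Pickups = 9+7+3 = 19 ⇒ 19 days.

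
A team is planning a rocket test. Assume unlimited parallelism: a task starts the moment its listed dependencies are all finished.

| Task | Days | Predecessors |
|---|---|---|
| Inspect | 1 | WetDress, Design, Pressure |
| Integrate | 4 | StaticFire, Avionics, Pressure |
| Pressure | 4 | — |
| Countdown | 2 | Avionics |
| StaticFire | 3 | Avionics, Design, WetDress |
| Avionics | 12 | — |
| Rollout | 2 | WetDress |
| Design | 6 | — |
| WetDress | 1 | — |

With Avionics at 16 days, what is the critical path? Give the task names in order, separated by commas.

Avionics, StaticFire, Integrate

Critical path before the change: Avionics→StaticFire→Integrate = 12+3+4 = 19 giving 19 days.
Since Avionics is critical, the +4 change carries straight to that chain (now 23 days).
That remains the longest chain; total 23 days.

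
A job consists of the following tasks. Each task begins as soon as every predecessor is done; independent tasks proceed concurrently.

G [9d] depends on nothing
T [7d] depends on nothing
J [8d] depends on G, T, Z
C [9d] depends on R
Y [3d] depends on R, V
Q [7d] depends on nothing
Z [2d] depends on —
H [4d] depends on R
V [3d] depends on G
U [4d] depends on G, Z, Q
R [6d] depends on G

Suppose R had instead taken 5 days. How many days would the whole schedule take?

23

Critical path before the change: G→R→C = 9+6+9 = 24 giving 24 days.
R is on the critical path; changing it to 5 makes that path 23 days.
No other chain overtakes it, so the finish is 23 days.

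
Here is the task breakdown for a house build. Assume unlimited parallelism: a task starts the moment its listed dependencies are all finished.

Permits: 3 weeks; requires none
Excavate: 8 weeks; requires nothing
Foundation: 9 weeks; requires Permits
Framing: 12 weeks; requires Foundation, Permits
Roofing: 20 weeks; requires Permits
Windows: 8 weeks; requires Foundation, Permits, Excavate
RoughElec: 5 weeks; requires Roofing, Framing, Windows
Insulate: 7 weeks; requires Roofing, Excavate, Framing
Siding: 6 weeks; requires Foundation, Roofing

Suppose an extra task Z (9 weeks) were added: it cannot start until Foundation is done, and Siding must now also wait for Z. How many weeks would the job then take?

Originally the job takes 31 weeks.
With Z inserted, Siding now waits for max(Foundation, Roofing, Z).
New critical path: Permits→Foundation→Framing→Insulate = 3+9+12+7 = 31 ⇒ 31 weeks.

31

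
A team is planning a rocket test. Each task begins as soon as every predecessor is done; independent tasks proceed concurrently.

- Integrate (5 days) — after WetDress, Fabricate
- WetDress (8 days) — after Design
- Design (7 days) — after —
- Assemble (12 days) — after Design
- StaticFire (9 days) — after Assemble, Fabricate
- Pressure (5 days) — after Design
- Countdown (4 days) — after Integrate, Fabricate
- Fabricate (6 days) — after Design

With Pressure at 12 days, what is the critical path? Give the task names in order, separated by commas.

As given, the longest chain is Design→Assemble→StaticFire = 7+12+9 = 28, so the finish is 28 days.
Pressure has 16 days of float (longest path through it is 12).
No other chain overtakes it, so the finish is 28 days.

Design, Assemble, StaticFire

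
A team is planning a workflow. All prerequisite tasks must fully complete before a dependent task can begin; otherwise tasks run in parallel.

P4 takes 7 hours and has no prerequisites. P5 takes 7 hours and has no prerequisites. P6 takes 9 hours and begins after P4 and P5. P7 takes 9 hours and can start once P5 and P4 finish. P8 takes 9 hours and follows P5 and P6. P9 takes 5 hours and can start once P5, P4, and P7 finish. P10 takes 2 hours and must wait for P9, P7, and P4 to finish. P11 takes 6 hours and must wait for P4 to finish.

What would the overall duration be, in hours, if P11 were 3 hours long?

25

Baseline: P4→P6→P8 = 7+9+9 = 25 → 25 hours.
P11 has 12 hours of float (longest path through it is 13).
No other chain overtakes it, so the finish is 25 hours.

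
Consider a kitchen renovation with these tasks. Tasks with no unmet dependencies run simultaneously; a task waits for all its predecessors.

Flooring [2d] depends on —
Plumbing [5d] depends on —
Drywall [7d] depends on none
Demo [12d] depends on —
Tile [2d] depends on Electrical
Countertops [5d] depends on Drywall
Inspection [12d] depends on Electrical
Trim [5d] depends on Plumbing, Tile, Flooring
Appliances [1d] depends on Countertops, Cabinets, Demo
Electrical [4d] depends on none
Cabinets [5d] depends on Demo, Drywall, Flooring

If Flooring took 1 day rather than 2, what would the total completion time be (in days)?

Actual critical path: Demo→Cabinets→Appliances = 12+5+1 = 18 ⇒ 18 days.
Flooring is off the critical path — its longest chain is 8 days, giving 10 of slack.
No other chain overtakes it, so the finish is 18 days.

18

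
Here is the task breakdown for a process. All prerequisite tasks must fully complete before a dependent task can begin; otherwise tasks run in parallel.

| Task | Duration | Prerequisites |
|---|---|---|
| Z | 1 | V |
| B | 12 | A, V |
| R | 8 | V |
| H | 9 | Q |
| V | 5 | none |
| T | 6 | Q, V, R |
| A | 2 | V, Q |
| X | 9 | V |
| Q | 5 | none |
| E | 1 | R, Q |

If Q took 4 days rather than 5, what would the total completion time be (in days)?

19

Actual critical path: Q→A→B = 5+2+12 = 19 ⇒ 19 days.
Since Q is critical, the -1 change carries straight to that chain (now 18 days).
New critical path: V→A→B = 5+2+12 = 19 ⇒ 19 days.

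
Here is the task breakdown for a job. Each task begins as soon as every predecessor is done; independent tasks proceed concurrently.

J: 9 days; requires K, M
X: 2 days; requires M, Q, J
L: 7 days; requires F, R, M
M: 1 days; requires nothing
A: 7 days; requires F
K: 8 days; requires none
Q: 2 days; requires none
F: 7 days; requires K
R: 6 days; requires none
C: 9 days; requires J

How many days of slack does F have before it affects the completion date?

Critical path: K→J→C = 8+9+9 = 26, so the finish is 26 days.
F finishes as early as 15 and must finish by 19.
So F can slip 19 − 15 = 4 days.

4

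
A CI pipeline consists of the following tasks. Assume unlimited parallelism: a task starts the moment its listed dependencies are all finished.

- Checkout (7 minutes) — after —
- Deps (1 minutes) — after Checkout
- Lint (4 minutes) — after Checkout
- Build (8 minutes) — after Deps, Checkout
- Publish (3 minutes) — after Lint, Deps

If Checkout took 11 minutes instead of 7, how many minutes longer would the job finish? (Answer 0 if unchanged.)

The binding path is Checkout→Deps→Build = 7+1+8 = 16; finish at 16 minutes.
Since Checkout is critical, the +4 change carries straight to that chain (now 20 minutes).
The critical path is still Checkout→Deps→Build; finish is now 20 minutes.
Change in finish: 20 − 16 = +4 minutes.

4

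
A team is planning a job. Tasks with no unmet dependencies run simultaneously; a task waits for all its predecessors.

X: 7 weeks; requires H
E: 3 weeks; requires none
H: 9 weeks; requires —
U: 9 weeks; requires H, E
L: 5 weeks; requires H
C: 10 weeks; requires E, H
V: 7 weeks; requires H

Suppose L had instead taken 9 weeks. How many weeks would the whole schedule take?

Baseline: H→C = 9+10 = 19 → 19 weeks.
The longest path through L is only 14 weeks, so L has float 5.
The critical path is still H→C; finish is now 19 weeks.

19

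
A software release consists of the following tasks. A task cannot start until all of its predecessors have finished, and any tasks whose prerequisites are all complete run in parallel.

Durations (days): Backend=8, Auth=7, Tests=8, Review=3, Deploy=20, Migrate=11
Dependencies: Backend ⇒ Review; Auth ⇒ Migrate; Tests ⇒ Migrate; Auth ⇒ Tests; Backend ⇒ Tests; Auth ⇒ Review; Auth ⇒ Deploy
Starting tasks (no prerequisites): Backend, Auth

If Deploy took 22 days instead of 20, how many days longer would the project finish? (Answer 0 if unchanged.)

2

As given, the longest chain is Auth→Deploy = 7+20 = 27, so the finish is 27 days.
Deploy lies on that path, so at 22 days the path becomes 29 days.
No other chain overtakes it, so the finish is 29 days.
Change in finish: 29 − 27 = +2 days.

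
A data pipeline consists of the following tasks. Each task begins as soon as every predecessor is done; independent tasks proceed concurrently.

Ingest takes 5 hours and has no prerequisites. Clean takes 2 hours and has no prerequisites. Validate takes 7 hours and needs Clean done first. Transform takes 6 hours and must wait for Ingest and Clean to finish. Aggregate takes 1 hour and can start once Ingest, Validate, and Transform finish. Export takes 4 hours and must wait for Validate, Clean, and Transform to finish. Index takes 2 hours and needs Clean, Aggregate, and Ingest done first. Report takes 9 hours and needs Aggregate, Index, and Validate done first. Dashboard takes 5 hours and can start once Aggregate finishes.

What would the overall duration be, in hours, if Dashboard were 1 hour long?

23

As given, the longest chain is Ingest→Transform→Aggregate→Index→Report = 5+6+1+2+9 = 23, so the finish is 23 hours.
Dashboard has 6 hours of float (longest path through it is 17).
That remains the longest chain; total 23 hours.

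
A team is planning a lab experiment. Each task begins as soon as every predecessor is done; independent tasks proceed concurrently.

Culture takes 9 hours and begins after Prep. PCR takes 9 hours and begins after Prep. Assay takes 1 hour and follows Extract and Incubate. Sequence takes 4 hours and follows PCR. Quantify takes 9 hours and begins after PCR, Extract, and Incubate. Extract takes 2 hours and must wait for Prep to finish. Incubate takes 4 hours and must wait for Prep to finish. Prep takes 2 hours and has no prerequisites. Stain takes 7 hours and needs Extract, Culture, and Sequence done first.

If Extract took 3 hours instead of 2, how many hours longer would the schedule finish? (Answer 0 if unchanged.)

0

Actual critical path: Prep→PCR→Sequence→Stain = 2+9+4+7 = 22 ⇒ 22 hours.
Extract has 9 hours of float (longest path through it is 13).
No other chain overtakes it, so the finish is 22 hours.
Change in finish: 22 − 22 = +0 hours.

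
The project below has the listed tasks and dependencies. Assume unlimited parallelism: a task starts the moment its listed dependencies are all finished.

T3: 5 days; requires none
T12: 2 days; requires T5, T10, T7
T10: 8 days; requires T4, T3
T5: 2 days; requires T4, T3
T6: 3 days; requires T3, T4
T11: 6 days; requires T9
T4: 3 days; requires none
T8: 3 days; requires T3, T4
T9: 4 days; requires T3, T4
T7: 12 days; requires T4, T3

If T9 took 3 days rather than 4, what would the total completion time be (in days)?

19

As given, the longest chain is T3→T7→T12 = 5+12+2 = 19, so the finish is 19 days.
The longest path through T9 is only 15 days, so T9 has float 4.
No other chain overtakes it, so the finish is 19 days.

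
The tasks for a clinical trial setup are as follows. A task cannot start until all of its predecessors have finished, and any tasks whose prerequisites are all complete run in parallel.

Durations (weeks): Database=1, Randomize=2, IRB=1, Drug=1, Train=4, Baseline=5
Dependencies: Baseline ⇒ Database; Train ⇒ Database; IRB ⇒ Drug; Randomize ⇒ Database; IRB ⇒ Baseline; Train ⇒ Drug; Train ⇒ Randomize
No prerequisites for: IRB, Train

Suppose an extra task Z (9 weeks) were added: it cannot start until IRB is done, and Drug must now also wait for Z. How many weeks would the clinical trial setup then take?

11

Originally the clinical trial setup takes 7 weeks.
With Z inserted, Drug now waits for max(IRB, Train, Z).
New critical path: IRB→Z→Drug = 1+9+1 = 11 ⇒ 11 weeks.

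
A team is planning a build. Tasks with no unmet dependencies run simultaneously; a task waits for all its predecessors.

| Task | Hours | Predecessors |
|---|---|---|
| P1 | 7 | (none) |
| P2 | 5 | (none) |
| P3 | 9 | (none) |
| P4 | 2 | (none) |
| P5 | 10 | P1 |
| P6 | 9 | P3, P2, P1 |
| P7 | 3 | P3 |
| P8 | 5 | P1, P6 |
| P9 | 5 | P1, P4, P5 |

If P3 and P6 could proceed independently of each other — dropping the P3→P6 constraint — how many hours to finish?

22

Original critical path: P3→P6→P8 = 9+9+5 = 23 ⇒ 23 hours.
Without P3→P6, P6's earliest start moves from 9 to 7.
After: P1→P5→P9 = 7+10+5 = 22 → 22 hours.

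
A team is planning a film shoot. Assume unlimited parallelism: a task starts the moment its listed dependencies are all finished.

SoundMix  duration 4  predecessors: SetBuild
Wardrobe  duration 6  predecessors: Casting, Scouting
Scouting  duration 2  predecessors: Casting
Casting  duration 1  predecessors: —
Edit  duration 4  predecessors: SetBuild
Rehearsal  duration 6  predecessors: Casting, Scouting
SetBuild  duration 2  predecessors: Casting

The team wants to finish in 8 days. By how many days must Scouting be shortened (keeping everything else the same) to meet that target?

Current finish: 9 days; target: 8.
Scouting is on every critical path, so each day cut from Scouting cuts the finish by one (this holds down to a finish of 8).
Need 9 − 8 = 1 day off Scouting → Scouting becomes 1 day, finish becomes 8.

1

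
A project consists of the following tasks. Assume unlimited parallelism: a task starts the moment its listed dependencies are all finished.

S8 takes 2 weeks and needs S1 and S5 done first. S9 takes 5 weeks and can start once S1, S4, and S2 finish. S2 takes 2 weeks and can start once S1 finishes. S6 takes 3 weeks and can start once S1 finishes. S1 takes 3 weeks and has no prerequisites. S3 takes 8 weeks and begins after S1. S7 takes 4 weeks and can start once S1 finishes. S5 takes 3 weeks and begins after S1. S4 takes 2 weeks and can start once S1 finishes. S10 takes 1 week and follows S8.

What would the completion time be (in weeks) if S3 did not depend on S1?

10

With the dependency in place, S1→S3 = 3+8 = 11 sets the finish at 11 weeks.
Without S1→S3, S3's earliest start moves from 3 to 0.
The longest chain is now S1→S2→S9 = 3+2+5 = 10, so the project takes 10 weeks.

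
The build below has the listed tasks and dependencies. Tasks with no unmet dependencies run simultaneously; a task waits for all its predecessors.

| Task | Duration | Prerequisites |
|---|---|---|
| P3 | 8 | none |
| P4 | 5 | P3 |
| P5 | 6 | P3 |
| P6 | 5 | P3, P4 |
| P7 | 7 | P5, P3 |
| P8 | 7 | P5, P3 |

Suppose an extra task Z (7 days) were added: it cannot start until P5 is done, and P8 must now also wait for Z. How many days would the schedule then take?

28

Originally the schedule takes 21 days.
With Z inserted, P8 now waits for max(P5, P3, Z).
New critical path: P3→P5→Z→P8 = 8+6+7+7 = 28 ⇒ 28 days.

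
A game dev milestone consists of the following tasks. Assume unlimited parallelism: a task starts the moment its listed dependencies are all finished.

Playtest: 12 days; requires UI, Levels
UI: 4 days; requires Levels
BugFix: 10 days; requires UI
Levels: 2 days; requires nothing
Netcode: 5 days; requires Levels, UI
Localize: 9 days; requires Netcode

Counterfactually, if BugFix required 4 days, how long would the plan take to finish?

Baseline: Levels→UI→Netcode→Localize = 2+4+5+9 = 20 → 20 days.
The longest path through BugFix is only 16 days, so BugFix has float 4.
That remains the longest chain; total 20 days.

20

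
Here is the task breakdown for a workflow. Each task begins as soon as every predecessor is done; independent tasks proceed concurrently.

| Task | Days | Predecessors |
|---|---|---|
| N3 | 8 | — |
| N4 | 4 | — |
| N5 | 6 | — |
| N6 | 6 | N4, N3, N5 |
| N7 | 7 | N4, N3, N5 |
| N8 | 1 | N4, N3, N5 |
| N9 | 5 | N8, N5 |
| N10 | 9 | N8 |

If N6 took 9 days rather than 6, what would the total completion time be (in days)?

Baseline: N3→N8→N10 = 8+1+9 = 18 → 18 days.
The longest path through N6 is only 14 days, so N6 has float 4.
That remains the longest chain; total 18 days.

18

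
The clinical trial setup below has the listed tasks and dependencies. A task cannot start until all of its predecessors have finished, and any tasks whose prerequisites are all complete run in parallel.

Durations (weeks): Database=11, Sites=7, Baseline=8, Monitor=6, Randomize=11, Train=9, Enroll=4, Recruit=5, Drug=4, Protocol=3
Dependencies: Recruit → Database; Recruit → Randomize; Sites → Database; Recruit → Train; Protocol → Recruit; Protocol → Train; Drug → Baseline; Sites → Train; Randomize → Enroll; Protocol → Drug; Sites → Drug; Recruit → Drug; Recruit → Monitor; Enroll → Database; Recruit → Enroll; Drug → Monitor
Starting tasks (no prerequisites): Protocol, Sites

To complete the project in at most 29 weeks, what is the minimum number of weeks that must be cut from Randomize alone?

Current finish: 34 weeks; target: 29.
Randomize is on every critical path, so each week cut from Randomize cuts the finish by one (this holds down to a finish of 24).
Need 34 − 29 = 5 weeks off Randomize → Randomize becomes 6 weeks, finish becomes 29.

5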